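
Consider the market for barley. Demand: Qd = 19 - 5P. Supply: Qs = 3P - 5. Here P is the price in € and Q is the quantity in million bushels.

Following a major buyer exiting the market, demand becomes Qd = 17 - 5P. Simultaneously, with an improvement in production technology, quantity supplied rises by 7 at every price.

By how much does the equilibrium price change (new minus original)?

-1.125

Original equilibrium: 19 - 5P = 3P - 5 gives 24 = 8P, so P = 3 and Q = 4.
With the change applied: demand Qd = 17 - 5P, supply Qs = 3P + 2.
Equate the new curves: 17 - 5P = 3P + 2, giving 15 = 8P, P = 1.875, Q = 7.625.
ΔP = 1.875 − 3 = -1.125.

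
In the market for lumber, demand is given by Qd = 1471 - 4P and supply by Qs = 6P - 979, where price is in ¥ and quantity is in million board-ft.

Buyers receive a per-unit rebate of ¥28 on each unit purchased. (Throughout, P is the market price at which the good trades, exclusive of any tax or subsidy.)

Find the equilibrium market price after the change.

256.2

Solve the original market: 1471 - 4P = 6P - 979, hence P = 245 and Q = 491.
Since buyers' out-of-pocket price is the market price minus the rebate, the effective demand curve becomes Qd = 1583 - 4P.
Setting them equal: 1583 - 4P = 6P - 979 → 2562 = 10P, so P = 256.2 and Q = 558.2.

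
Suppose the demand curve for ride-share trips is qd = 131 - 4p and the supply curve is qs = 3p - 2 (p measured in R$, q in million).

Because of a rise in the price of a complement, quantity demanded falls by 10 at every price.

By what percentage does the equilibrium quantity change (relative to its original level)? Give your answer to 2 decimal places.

-7.79

Initially, 131 - 4p = 3p - 2, so 133 = 7p and p = 19, q = 55.
The new curves are qd = 121 - 4p (demand) and qs = 3p - 2 (supply).
Clearing the new market: 121 - 4p = 3p - 2, so p = 123/7 ≈ 17.5714 and q = 355/7 ≈ 50.7143.
%Δq = (50.7143 − 55) / 55 × 100 = -7.79%.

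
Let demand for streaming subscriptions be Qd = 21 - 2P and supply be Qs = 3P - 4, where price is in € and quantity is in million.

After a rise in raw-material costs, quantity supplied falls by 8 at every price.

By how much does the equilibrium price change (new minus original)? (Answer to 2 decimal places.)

+1.60

Original equilibrium: 21 - 2P = 3P - 4 gives 25 = 5P, so P = 5 and Q = 11.
The shock moves the curves to Qd = 21 - 2P and Qs = 3P - 12.
Equate the new curves: 21 - 2P = 3P - 12, giving 33 = 5P, P = 6.6, Q = 7.8.
ΔP = 6.6 − 5 = +1.60.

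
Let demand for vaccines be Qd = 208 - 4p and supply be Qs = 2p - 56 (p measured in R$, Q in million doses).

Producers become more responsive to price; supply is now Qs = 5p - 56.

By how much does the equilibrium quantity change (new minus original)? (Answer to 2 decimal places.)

Initially, 208 - 4p = 2p - 56, so 264 = 6p and p = 44, Q = 32.
With the change applied: demand Qd = 208 - 4p, supply Qs = 5p - 56.
Equate the new curves: 208 - 4p = 5p - 56, giving 264 = 9p, p = 88/3 ≈ 29.3333, Q = 272/3 ≈ 90.6667.
ΔQ = 90.6667 − 32 = +58.67.

+58.67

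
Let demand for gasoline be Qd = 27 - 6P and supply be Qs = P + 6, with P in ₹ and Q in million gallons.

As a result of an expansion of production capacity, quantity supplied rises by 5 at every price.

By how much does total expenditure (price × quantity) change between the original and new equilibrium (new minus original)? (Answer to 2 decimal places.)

+3.37

Initially, 27 - 6P = P + 6, so 21 = 7P and P = 3, Q = 9.
The shock moves the curves to Qd = 27 - 6P and Qs = P + 11.
Equate the new curves: 27 - 6P = P + 11, giving 16 = 7P, P = 16/7 ≈ 2.2857, Q = 93/7 ≈ 13.2857.
Expenditure moves from 3×9 = 27 to 2.2857×13.2857 = 30.3673; change = +3.37.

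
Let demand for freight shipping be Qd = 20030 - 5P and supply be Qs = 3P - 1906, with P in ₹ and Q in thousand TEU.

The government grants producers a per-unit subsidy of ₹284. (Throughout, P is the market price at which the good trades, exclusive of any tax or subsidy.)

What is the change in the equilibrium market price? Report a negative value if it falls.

Solve the original market: 20030 - 5P = 3P - 1906, hence P = 2742 and Q = 6320.
Since sellers receive the price plus the subsidy, the effective supply curve becomes Qs = 3P - 1054.
Clearing the new market: 20030 - 5P = 3P - 1054, so P = 2635.5 and Q = 6852.5.
ΔP = 2635.5 − 2742 = -106.5.

-106.5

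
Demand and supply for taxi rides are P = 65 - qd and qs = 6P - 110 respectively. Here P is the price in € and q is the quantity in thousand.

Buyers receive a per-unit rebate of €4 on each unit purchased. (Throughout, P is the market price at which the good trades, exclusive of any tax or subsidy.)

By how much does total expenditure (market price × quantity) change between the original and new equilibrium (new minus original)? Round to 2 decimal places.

+110.53

Before the shock: 65 - P = 6P - 110 ⇒ 175 = 7P ⇒ P = 25, q = 40.
Since buyers' out-of-pocket price is the market price minus the rebate, the effective demand curve becomes qd = 69 - P.
Setting them equal: 69 - P = 6P - 110 → 179 = 7P, so P = 179/7 ≈ 25.5714 and q = 304/7 ≈ 43.4286.
Expenditure moves from 25×40 = 1000 to 25.5714×43.4286 = 1110.5306; change = +110.53.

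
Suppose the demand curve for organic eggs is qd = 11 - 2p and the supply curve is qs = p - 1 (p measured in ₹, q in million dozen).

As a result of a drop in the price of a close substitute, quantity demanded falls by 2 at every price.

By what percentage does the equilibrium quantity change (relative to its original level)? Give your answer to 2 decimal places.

Before the shock: 11 - 2p = p - 1 ⇒ 12 = 3p ⇒ p = 4, q = 3.
After the shift, demand is qd = 9 - 2p and supply is qs = p - 1.
Setting them equal: 9 - 2p = p - 1 → 10 = 3p, so p = 10/3 ≈ 3.3333 and q = 7/3 ≈ 2.3333.
%Δq = (2.3333 − 3) / 3 × 100 = -22.22%.

-22.22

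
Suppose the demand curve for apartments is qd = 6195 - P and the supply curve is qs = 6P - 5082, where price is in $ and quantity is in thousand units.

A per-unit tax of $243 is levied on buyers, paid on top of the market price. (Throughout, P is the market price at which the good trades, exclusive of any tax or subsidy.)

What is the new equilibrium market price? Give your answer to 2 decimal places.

1576.29

Initially, 6195 - P = 6P - 5082, so 11277 = 7P and P = 1611, q = 4584.
Since buyers pay the price plus the tax, the effective demand curve becomes qd = 5952 - P.
Setting them equal: 5952 - P = 6P - 5082 → 11034 = 7P, so P = 11034/7 ≈ 1576.2857 and q = 30630/7 ≈ 4375.7143.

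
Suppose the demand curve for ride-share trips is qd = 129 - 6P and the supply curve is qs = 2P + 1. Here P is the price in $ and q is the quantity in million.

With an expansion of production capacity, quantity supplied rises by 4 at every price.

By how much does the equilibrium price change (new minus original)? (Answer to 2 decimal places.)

Solve the original market: 129 - 6P = 2P + 1, hence P = 16 and q = 33.
With the change applied: demand qd = 129 - 6P, supply qs = 2P + 5.
Equate the new curves: 129 - 6P = 2P + 5, giving 124 = 8P, P = 15.5, q = 36.
ΔP = 15.5 − 16 = -0.50.

-0.50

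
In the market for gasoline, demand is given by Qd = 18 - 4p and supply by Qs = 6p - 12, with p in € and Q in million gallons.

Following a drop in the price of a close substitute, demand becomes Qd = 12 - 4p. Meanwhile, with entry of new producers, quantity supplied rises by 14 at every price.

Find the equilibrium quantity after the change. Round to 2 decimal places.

8.00

Original equilibrium: 18 - 4p = 6p - 12 gives 30 = 10p, so p = 3 and Q = 6.
With the change applied: demand Qd = 12 - 4p, supply Qs = 6p + 2.
New equilibrium: 12 - 4p = 6p + 2 ⇒ 10 = 10p ⇒ p = 1, Q = 8.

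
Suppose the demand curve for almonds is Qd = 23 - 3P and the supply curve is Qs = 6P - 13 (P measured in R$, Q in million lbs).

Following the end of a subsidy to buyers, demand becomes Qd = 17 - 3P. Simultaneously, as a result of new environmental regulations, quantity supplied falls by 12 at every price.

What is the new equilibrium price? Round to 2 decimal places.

Before the shock: 23 - 3P = 6P - 13 ⇒ 36 = 9P ⇒ P = 4, Q = 11.
After the shift, demand is Qd = 17 - 3P and supply is Qs = 6P - 25.
New equilibrium: 17 - 3P = 6P - 25 ⇒ 42 = 9P ⇒ P = 14/3 ≈ 4.6667, Q = 3.

4.67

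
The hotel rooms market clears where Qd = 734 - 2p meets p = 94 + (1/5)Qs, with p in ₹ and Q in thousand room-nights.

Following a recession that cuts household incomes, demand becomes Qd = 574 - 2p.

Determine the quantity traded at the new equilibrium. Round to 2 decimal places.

Before the shock: 734 - 2p = 5p - 470 ⇒ 1204 = 7p ⇒ p = 172, Q = 390.
After the shift, demand is Qd = 574 - 2p and supply is Qs = 5p - 470.
Equate the new curves: 574 - 2p = 5p - 470, giving 1044 = 7p, p = 1044/7 ≈ 149.1429, Q = 1930/7 ≈ 275.7143.

275.71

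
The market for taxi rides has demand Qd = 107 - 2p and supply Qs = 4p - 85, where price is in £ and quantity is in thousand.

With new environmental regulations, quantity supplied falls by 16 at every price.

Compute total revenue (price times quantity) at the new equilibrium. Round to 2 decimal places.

Original equilibrium: 107 - 2p = 4p - 85 gives 192 = 6p, so p = 32 and Q = 43.
With the change applied: demand Qd = 107 - 2p, supply Qs = 4p - 101.
Clearing the new market: 107 - 2p = 4p - 101, so p = 104/3 ≈ 34.6667 and Q = 113/3 ≈ 37.6667.
New expenditure = 34.6667 × 37.6667 = 1305.78.

1305.78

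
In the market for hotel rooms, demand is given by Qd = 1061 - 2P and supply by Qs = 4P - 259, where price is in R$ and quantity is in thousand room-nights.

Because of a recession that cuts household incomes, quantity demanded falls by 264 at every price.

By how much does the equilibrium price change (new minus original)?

Initially, 1061 - 2P = 4P - 259, so 1320 = 6P and P = 220, Q = 621.
After the shift, demand is Qd = 797 - 2P and supply is Qs = 4P - 259.
Equate the new curves: 797 - 2P = 4P - 259, giving 1056 = 6P, P = 176, Q = 445.
ΔP = 176 − 220 = -44.

-44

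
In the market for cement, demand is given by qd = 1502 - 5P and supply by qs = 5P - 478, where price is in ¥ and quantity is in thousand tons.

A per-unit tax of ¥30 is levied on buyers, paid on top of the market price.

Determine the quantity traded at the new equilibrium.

437

Initially, 1502 - 5P = 5P - 478, so 1980 = 10P and P = 198, q = 512.
Since buyers pay the price plus the tax, the effective demand curve becomes qd = 1352 - 5P.
Equate the new curves: 1352 - 5P = 5P - 478, giving 1830 = 10P, P = 183, q = 437.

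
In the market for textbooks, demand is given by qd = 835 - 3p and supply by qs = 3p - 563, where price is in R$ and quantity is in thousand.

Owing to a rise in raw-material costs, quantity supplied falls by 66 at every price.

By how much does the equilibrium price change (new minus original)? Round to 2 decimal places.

+11.00

Initially, 835 - 3p = 3p - 563, so 1398 = 6p and p = 233, q = 136.
The shock moves the curves to qd = 835 - 3p and qs = 3p - 629.
New equilibrium: 835 - 3p = 3p - 629 ⇒ 1464 = 6p ⇒ p = 244, q = 103.
Δp = 244 − 233 = +11.00.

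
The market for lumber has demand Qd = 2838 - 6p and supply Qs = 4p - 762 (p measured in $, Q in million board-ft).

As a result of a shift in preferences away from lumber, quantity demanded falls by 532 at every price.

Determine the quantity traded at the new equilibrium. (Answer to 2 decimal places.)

Before the shock: 2838 - 6p = 4p - 762 ⇒ 3600 = 10p ⇒ p = 360, Q = 678.
The shock moves the curves to Qd = 2306 - 6p and Qs = 4p - 762.
Clearing the new market: 2306 - 6p = 4p - 762, so p = 306.8 and Q = 465.2.

465.20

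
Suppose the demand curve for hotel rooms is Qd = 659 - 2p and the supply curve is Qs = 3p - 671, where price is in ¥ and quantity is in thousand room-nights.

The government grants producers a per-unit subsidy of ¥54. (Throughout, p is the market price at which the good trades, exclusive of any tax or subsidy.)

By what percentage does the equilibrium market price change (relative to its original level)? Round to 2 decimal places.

-12.18

Original equilibrium: 659 - 2p = 3p - 671 gives 1330 = 5p, so p = 266 and Q = 127.
Since sellers receive the price plus the subsidy, the effective supply curve becomes Qs = 3p - 509.
New equilibrium: 659 - 2p = 3p - 509 ⇒ 1168 = 5p ⇒ p = 233.6, Q = 191.8.
%Δp = (233.6 − 266) / 266 × 100 = -12.18%.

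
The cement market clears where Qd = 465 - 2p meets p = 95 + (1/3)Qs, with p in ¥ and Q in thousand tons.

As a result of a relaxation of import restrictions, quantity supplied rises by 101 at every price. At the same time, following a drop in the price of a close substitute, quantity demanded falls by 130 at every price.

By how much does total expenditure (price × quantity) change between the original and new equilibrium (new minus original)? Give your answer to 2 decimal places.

Before the shock: 465 - 2p = 3p - 285 ⇒ 750 = 5p ⇒ p = 150, Q = 165.
The new curves are Qd = 335 - 2p (demand) and Qs = 3p - 184 (supply).
New equilibrium: 335 - 2p = 3p - 184 ⇒ 519 = 5p ⇒ p = 103.8, Q = 127.4.
Expenditure moves from 150×165 = 24750 to 103.8×127.4 = 13224.12; change = -11525.88.

-11525.88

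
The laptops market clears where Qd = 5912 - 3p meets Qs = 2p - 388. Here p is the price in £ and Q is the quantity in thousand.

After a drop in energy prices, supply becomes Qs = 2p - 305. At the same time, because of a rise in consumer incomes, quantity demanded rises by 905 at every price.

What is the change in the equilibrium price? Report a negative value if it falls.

+164.4

Before the shock: 5912 - 3p = 2p - 388 ⇒ 6300 = 5p ⇒ p = 1260, Q = 2132.
The shock moves the curves to Qd = 6817 - 3p and Qs = 2p - 305.
Equate the new curves: 6817 - 3p = 2p - 305, giving 7122 = 5p, p = 1424.4, Q = 2543.8.
Δp = 1424.4 − 1260 = +164.4.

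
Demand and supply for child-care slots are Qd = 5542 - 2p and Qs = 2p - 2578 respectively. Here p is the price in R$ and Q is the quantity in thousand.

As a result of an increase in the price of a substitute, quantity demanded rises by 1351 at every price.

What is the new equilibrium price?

2367.75

Before the shock: 5542 - 2p = 2p - 2578 ⇒ 8120 = 4p ⇒ p = 2030, Q = 1482.
The new curves are Qd = 6893 - 2p (demand) and Qs = 2p - 2578 (supply).
New equilibrium: 6893 - 2p = 2p - 2578 ⇒ 9471 = 4p ⇒ p = 2367.75, Q = 2157.5.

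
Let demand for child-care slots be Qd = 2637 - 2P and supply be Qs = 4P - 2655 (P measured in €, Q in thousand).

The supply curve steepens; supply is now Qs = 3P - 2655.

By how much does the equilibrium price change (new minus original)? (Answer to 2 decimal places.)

+176.40

Original equilibrium: 2637 - 2P = 4P - 2655 gives 5292 = 6P, so P = 882 and Q = 873.
After the shift, demand is Qd = 2637 - 2P and supply is Qs = 3P - 2655.
Equate the new curves: 2637 - 2P = 3P - 2655, giving 5292 = 5P, P = 1058.4, Q = 520.2.
ΔP = 1058.4 − 882 = +176.40.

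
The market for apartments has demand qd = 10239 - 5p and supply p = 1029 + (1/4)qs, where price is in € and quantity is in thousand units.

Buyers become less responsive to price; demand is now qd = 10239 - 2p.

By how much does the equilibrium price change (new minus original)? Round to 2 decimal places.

+797.50

Original equilibrium: 10239 - 5p = 4p - 4116 gives 14355 = 9p, so p = 1595 and q = 2264.
The shock moves the curves to qd = 10239 - 2p and qs = 4p - 4116.
Setting them equal: 10239 - 2p = 4p - 4116 → 14355 = 6p, so p = 2392.5 and q = 5454.
Δp = 2392.5 − 1595 = +797.50.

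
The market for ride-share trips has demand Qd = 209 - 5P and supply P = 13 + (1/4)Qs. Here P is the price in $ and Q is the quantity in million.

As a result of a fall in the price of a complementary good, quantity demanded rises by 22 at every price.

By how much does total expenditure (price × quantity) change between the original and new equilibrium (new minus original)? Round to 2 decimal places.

Initially, 209 - 5P = 4P - 52, so 261 = 9P and P = 29, Q = 64.
After the shift, demand is Qd = 231 - 5P and supply is Qs = 4P - 52.
New equilibrium: 231 - 5P = 4P - 52 ⇒ 283 = 9P ⇒ P = 283/9 ≈ 31.4444, Q = 664/9 ≈ 73.7778.
Expenditure moves from 29×64 = 1856 to 31.4444×73.7778 = 2319.9012; change = +463.90.

+463.90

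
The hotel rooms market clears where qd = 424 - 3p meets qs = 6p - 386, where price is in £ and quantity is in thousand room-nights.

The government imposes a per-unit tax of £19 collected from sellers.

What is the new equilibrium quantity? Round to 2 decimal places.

Original equilibrium: 424 - 3p = 6p - 386 gives 810 = 9p, so p = 90 and q = 154.
Since sellers keep the price net of the tax, the effective supply curve becomes qs = 6p - 500.
Setting them equal: 424 - 3p = 6p - 500 → 924 = 9p, so p = 308/3 ≈ 102.6667 and q = 116.

116.00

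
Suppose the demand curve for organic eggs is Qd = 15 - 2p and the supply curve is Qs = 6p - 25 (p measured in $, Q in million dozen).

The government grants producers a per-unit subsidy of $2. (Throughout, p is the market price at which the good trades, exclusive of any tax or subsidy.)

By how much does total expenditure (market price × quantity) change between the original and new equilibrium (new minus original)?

+3

Solve the original market: 15 - 2p = 6p - 25, hence p = 5 and Q = 5.
Since sellers receive the price plus the subsidy, the effective supply curve becomes Qs = 6p - 13.
Clearing the new market: 15 - 2p = 6p - 13, so p = 3.5 and Q = 8.
Expenditure moves from 5×5 = 25 to 3.5×8 = 28; change = +3.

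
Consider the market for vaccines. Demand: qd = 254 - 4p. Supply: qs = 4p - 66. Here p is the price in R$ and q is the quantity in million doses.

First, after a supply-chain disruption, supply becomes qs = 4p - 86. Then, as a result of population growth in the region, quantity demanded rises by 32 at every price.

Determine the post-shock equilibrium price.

Before the shock: 254 - 4p = 4p - 66 ⇒ 320 = 8p ⇒ p = 40, q = 94.
The new curves are qd = 286 - 4p (demand) and qs = 4p - 86 (supply).
New equilibrium: 286 - 4p = 4p - 86 ⇒ 372 = 8p ⇒ p = 46.5, q = 100.

46.5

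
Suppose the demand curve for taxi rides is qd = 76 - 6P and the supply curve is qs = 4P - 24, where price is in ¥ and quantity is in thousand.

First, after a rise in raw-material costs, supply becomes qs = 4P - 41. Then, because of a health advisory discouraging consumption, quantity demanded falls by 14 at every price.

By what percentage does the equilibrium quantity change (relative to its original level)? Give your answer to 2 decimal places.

Before the shock: 76 - 6P = 4P - 24 ⇒ 100 = 10P ⇒ P = 10, q = 16.
With the change applied: demand qd = 62 - 6P, supply qs = 4P - 41.
Equate the new curves: 62 - 6P = 4P - 41, giving 103 = 10P, P = 10.3, q = 0.2.
%Δq = (0.2 − 16) / 16 × 100 = -98.75%.

-98.75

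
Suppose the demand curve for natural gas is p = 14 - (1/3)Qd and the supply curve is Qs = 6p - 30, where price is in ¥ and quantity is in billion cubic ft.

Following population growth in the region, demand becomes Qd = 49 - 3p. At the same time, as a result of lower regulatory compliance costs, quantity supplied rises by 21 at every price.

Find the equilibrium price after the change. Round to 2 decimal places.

6.44

Initially, 42 - 3p = 6p - 30, so 72 = 9p and p = 8, Q = 18.
The new curves are Qd = 49 - 3p (demand) and Qs = 6p - 9 (supply).
Equate the new curves: 49 - 3p = 6p - 9, giving 58 = 9p, p = 58/9 ≈ 6.4444, Q = 89/3 ≈ 29.6667.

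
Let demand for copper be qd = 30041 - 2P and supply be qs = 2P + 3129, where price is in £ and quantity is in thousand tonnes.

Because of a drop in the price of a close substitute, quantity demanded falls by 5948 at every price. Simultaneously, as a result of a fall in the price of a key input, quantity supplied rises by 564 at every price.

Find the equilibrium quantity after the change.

Solve the original market: 30041 - 2P = 2P + 3129, hence P = 6728 and q = 16585.
The new curves are qd = 24093 - 2P (demand) and qs = 2P + 3693 (supply).
Setting them equal: 24093 - 2P = 2P + 3693 → 20400 = 4P, so P = 5100 and q = 13893.

13893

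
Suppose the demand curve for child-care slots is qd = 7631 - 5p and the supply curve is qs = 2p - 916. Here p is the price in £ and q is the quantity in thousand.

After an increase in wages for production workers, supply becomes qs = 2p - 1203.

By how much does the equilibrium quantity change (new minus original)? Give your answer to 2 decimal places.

Original equilibrium: 7631 - 5p = 2p - 916 gives 8547 = 7p, so p = 1221 and q = 1526.
The shock moves the curves to qd = 7631 - 5p and qs = 2p - 1203.
Equate the new curves: 7631 - 5p = 2p - 1203, giving 8834 = 7p, p = 1262, q = 1321.
Δq = 1321 − 1526 = -205.00.

-205.00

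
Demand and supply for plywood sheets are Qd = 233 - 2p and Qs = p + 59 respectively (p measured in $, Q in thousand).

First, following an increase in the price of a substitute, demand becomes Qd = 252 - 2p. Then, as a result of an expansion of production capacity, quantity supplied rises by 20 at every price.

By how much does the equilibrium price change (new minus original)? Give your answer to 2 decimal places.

-0.33

Original equilibrium: 233 - 2p = p + 59 gives 174 = 3p, so p = 58 and Q = 117.
With the change applied: demand Qd = 252 - 2p, supply Qs = p + 79.
Setting them equal: 252 - 2p = p + 79 → 173 = 3p, so p = 173/3 ≈ 57.6667 and Q = 410/3 ≈ 136.6667.
Δp = 57.6667 − 58 = -0.33.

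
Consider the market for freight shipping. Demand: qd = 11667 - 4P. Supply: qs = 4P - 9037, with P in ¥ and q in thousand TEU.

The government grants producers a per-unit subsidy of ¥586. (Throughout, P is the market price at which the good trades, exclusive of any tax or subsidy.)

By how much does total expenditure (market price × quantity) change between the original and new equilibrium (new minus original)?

+2304445

Solve the original market: 11667 - 4P = 4P - 9037, hence P = 2588 and q = 1315.
Since sellers receive the price plus the subsidy, the effective supply curve becomes qs = 4P - 6693.
New equilibrium: 11667 - 4P = 4P - 6693 ⇒ 18360 = 8P ⇒ P = 2295, q = 2487.
Expenditure moves from 2588×1315 = 3403220 to 2295×2487 = 5707665; change = +2304445.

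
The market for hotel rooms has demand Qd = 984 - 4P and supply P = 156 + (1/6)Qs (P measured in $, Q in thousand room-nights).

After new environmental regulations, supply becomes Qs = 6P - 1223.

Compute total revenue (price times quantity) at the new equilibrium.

Original equilibrium: 984 - 4P = 6P - 936 gives 1920 = 10P, so P = 192 and Q = 216.
After the shift, demand is Qd = 984 - 4P and supply is Qs = 6P - 1223.
Setting them equal: 984 - 4P = 6P - 1223 → 2207 = 10P, so P = 220.7 and Q = 101.2.
New expenditure = 220.7 × 101.2 = 22334.84.

22334.84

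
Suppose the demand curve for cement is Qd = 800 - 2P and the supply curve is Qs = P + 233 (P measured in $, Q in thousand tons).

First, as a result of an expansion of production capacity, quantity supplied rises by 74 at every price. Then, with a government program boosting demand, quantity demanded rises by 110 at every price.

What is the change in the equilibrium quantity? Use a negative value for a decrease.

Initially, 800 - 2P = P + 233, so 567 = 3P and P = 189, Q = 422.
With the change applied: demand Qd = 910 - 2P, supply Qs = P + 307.
New equilibrium: 910 - 2P = P + 307 ⇒ 603 = 3P ⇒ P = 201, Q = 508.
ΔQ = 508 − 422 = +86.

+86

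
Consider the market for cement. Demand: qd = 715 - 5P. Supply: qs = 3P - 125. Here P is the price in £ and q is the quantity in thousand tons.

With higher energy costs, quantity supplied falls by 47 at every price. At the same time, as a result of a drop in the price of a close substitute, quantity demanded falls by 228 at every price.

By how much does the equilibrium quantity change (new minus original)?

-114.875

Initially, 715 - 5P = 3P - 125, so 840 = 8P and P = 105, q = 190.
The new curves are qd = 487 - 5P (demand) and qs = 3P - 172 (supply).
New equilibrium: 487 - 5P = 3P - 172 ⇒ 659 = 8P ⇒ P = 82.375, q = 75.125.
Δq = 75.125 − 190 = -114.875.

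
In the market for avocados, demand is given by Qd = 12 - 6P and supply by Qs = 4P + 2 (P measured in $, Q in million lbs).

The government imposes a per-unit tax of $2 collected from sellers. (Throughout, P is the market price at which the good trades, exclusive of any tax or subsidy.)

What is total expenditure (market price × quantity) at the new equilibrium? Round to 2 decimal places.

Original equilibrium: 12 - 6P = 4P + 2 gives 10 = 10P, so P = 1 and Q = 6.
Since sellers keep the price net of the tax, the effective supply curve becomes Qs = 4P - 6.
Setting them equal: 12 - 6P = 4P - 6 → 18 = 10P, so P = 1.8 and Q = 1.2.
New expenditure = 1.8 × 1.2 = 2.16.

2.16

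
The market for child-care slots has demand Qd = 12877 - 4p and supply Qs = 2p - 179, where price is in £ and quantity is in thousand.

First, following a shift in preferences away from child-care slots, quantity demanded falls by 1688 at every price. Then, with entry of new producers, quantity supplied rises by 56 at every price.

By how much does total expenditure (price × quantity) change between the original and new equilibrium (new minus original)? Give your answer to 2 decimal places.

Solve the original market: 12877 - 4p = 2p - 179, hence p = 2176 and Q = 4173.
After the shift, demand is Qd = 11189 - 4p and supply is Qs = 2p - 123.
Clearing the new market: 11189 - 4p = 2p - 123, so p = 5656/3 ≈ 1885.3333 and Q = 10943/3 ≈ 3647.6667.
Expenditure moves from 2176×4173 = 9080448 to 1885.3333×3647.6667 = 6877067.5556; change = -2203380.44.

-2203380.44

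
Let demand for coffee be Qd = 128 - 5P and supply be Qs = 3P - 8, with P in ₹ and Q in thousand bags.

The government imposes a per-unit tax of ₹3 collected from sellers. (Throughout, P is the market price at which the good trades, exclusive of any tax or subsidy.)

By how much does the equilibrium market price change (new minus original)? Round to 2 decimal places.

+1.13

Original equilibrium: 128 - 5P = 3P - 8 gives 136 = 8P, so P = 17 and Q = 43.
Since sellers keep the price net of the tax, the effective supply curve becomes Qs = 3P - 17.
Equate the new curves: 128 - 5P = 3P - 17, giving 145 = 8P, P = 18.125, Q = 37.375.
ΔP = 18.125 − 17 = +1.13.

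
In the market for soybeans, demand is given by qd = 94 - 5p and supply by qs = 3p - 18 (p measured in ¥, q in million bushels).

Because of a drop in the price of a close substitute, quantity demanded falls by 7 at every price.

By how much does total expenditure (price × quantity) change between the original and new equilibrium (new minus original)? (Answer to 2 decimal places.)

-55.45

Solve the original market: 94 - 5p = 3p - 18, hence p = 14 and q = 24.
With the change applied: demand qd = 87 - 5p, supply qs = 3p - 18.
Equate the new curves: 87 - 5p = 3p - 18, giving 105 = 8p, p = 13.125, q = 21.375.
Expenditure moves from 14×24 = 336 to 13.125×21.375 = 280.546875; change = -55.45.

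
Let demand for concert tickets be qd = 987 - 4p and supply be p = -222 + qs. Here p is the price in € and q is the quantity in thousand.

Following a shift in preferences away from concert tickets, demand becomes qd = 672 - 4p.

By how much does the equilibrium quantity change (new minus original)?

-63

Original equilibrium: 987 - 4p = p + 222 gives 765 = 5p, so p = 153 and q = 375.
After the shift, demand is qd = 672 - 4p and supply is qs = p + 222.
New equilibrium: 672 - 4p = p + 222 ⇒ 450 = 5p ⇒ p = 90, q = 312.
Δq = 312 − 375 = -63.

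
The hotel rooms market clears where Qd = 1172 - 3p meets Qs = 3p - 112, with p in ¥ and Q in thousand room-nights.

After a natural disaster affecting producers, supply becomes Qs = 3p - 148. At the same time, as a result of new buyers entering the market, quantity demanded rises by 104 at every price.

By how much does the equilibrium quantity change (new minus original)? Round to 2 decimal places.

+34.00

Original equilibrium: 1172 - 3p = 3p - 112 gives 1284 = 6p, so p = 214 and Q = 530.
The new curves are Qd = 1276 - 3p (demand) and Qs = 3p - 148 (supply).
Clearing the new market: 1276 - 3p = 3p - 148, so p = 712/3 ≈ 237.3333 and Q = 564.
ΔQ = 564 − 530 = +34.00.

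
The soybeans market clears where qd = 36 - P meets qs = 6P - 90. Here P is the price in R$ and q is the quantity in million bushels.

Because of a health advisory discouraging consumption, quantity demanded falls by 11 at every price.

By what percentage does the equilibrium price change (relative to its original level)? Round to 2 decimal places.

Initially, 36 - P = 6P - 90, so 126 = 7P and P = 18, q = 18.
With the change applied: demand qd = 25 - P, supply qs = 6P - 90.
Equate the new curves: 25 - P = 6P - 90, giving 115 = 7P, P = 115/7 ≈ 16.4286, q = 60/7 ≈ 8.5714.
%ΔP = (16.4286 − 18) / 18 × 100 = -8.73%.

-8.73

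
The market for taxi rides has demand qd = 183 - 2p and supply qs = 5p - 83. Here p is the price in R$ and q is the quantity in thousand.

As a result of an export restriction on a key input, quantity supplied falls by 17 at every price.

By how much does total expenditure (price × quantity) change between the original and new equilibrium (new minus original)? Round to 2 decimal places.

+63.49

Solve the original market: 183 - 2p = 5p - 83, hence p = 38 and q = 107.
The shock moves the curves to qd = 183 - 2p and qs = 5p - 100.
Clearing the new market: 183 - 2p = 5p - 100, so p = 283/7 ≈ 40.4286 and q = 715/7 ≈ 102.1429.
Expenditure moves from 38×107 = 4066 to 40.4286×102.1429 = 4129.4898; change = +63.49.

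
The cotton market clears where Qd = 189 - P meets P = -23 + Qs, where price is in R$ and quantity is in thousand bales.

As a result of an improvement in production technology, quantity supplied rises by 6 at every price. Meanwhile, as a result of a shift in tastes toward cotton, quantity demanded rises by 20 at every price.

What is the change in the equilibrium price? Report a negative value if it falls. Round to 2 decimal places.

Initially, 189 - P = P + 23, so 166 = 2P and P = 83, Q = 106.
The shock moves the curves to Qd = 209 - P and Qs = P + 29.
Equate the new curves: 209 - P = P + 29, giving 180 = 2P, P = 90, Q = 119.
ΔP = 90 − 83 = +7.00.

+7.00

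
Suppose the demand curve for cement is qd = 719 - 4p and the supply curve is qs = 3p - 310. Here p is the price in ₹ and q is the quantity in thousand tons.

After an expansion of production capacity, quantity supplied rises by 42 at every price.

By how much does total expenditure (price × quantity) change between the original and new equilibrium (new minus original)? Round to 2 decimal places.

Before the shock: 719 - 4p = 3p - 310 ⇒ 1029 = 7p ⇒ p = 147, q = 131.
With the change applied: demand qd = 719 - 4p, supply qs = 3p - 268.
Setting them equal: 719 - 4p = 3p - 268 → 987 = 7p, so p = 141 and q = 155.
Expenditure moves from 147×131 = 19257 to 141×155 = 21855; change = +2598.00.

+2598.00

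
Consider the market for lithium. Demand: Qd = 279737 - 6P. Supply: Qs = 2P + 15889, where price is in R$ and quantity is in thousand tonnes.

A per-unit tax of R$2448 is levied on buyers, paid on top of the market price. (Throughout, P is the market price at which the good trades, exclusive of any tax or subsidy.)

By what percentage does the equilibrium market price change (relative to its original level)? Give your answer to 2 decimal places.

-5.57

Initially, 279737 - 6P = 2P + 15889, so 263848 = 8P and P = 32981, Q = 81851.
Since buyers pay the price plus the tax, the effective demand curve becomes Qd = 265049 - 6P.
Clearing the new market: 265049 - 6P = 2P + 15889, so P = 31145 and Q = 78179.
%ΔP = (31145 − 32981) / 32981 × 100 = -5.57%.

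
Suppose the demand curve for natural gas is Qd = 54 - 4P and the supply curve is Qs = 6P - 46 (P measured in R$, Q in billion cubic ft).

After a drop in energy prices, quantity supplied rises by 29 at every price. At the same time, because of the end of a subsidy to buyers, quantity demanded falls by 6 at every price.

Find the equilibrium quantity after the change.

22

Original equilibrium: 54 - 4P = 6P - 46 gives 100 = 10P, so P = 10 and Q = 14.
With the change applied: demand Qd = 48 - 4P, supply Qs = 6P - 17.
Clearing the new market: 48 - 4P = 6P - 17, so P = 6.5 and Q = 22.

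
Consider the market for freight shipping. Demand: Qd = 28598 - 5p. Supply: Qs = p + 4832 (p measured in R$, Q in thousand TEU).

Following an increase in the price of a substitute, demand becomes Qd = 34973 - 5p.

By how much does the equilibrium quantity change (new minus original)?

+1062.5

Original equilibrium: 28598 - 5p = p + 4832 gives 23766 = 6p, so p = 3961 and Q = 8793.
With the change applied: demand Qd = 34973 - 5p, supply Qs = p + 4832.
New equilibrium: 34973 - 5p = p + 4832 ⇒ 30141 = 6p ⇒ p = 5023.5, Q = 9855.5.
ΔQ = 9855.5 − 8793 = +1062.5.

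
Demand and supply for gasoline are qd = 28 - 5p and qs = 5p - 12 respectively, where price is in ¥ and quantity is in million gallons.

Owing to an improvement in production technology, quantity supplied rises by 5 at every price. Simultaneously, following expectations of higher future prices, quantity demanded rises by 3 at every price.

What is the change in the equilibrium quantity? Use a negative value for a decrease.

Before the shock: 28 - 5p = 5p - 12 ⇒ 40 = 10p ⇒ p = 4, q = 8.
The new curves are qd = 31 - 5p (demand) and qs = 5p - 7 (supply).
Equate the new curves: 31 - 5p = 5p - 7, giving 38 = 10p, p = 3.8, q = 12.
Δq = 12 − 8 = +4.

+4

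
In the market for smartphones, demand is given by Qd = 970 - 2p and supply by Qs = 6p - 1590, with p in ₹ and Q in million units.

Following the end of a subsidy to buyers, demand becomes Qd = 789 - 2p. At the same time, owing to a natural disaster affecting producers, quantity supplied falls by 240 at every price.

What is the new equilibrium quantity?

Initially, 970 - 2p = 6p - 1590, so 2560 = 8p and p = 320, Q = 330.
After the shift, demand is Qd = 789 - 2p and supply is Qs = 6p - 1830.
Equate the new curves: 789 - 2p = 6p - 1830, giving 2619 = 8p, p = 327.375, Q = 134.25.

134.25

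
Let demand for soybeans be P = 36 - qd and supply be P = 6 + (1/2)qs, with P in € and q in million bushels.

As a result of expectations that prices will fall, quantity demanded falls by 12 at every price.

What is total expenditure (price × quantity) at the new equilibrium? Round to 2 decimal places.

Initially, 36 - P = 2P - 12, so 48 = 3P and P = 16, q = 20.
After the shift, demand is qd = 24 - P and supply is qs = 2P - 12.
Clearing the new market: 24 - P = 2P - 12, so P = 12 and q = 12.
New expenditure = 12 × 12 = 144.00.

144.00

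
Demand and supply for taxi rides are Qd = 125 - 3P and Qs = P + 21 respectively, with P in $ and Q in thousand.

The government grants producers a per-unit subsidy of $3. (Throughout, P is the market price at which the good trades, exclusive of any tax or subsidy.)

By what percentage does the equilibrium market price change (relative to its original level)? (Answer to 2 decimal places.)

-2.88

Initially, 125 - 3P = P + 21, so 104 = 4P and P = 26, Q = 47.
Since sellers receive the price plus the subsidy, the effective supply curve becomes Qs = P + 24.
Equate the new curves: 125 - 3P = P + 24, giving 101 = 4P, P = 25.25, Q = 49.25.
%ΔP = (25.25 − 26) / 26 × 100 = -2.88%.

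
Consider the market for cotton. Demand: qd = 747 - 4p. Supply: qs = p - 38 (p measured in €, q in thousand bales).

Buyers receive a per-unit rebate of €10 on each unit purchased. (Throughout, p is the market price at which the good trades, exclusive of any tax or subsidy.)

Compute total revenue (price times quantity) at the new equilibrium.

Before the shock: 747 - 4p = p - 38 ⇒ 785 = 5p ⇒ p = 157, q = 119.
Since buyers' out-of-pocket price is the market price minus the rebate, the effective demand curve becomes qd = 787 - 4p.
Setting them equal: 787 - 4p = p - 38 → 825 = 5p, so p = 165 and q = 127.
New expenditure = 165 × 127 = 20955.

20955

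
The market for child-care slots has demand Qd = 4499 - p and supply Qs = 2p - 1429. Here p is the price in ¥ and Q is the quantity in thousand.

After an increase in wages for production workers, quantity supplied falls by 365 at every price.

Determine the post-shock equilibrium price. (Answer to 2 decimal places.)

2097.67

Original equilibrium: 4499 - p = 2p - 1429 gives 5928 = 3p, so p = 1976 and Q = 2523.
The shock moves the curves to Qd = 4499 - p and Qs = 2p - 1794.
Equate the new curves: 4499 - p = 2p - 1794, giving 6293 = 3p, p = 6293/3 ≈ 2097.6667, Q = 7204/3 ≈ 2401.3333.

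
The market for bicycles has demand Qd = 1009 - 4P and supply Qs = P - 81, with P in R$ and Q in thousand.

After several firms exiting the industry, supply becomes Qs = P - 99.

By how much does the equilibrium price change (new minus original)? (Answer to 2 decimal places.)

Original equilibrium: 1009 - 4P = P - 81 gives 1090 = 5P, so P = 218 and Q = 137.
After the shift, demand is Qd = 1009 - 4P and supply is Qs = P - 99.
Setting them equal: 1009 - 4P = P - 99 → 1108 = 5P, so P = 221.6 and Q = 122.6.
ΔP = 221.6 − 218 = +3.60.

+3.60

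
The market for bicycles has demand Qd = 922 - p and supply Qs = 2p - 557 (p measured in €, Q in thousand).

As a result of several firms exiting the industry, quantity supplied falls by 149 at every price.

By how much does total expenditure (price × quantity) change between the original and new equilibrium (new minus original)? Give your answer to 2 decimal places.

-5645.44

Original equilibrium: 922 - p = 2p - 557 gives 1479 = 3p, so p = 493 and Q = 429.
The shock moves the curves to Qd = 922 - p and Qs = 2p - 706.
Clearing the new market: 922 - p = 2p - 706, so p = 1628/3 ≈ 542.6667 and Q = 1138/3 ≈ 379.3333.
Expenditure moves from 493×429 = 211497 to 542.6667×379.3333 = 205851.5556; change = -5645.44.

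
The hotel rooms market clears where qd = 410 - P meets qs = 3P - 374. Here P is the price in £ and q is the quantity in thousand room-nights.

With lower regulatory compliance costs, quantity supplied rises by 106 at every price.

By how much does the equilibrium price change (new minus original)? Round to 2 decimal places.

-26.50

Solve the original market: 410 - P = 3P - 374, hence P = 196 and q = 214.
After the shift, demand is qd = 410 - P and supply is qs = 3P - 268.
Equate the new curves: 410 - P = 3P - 268, giving 678 = 4P, P = 169.5, q = 240.5.
ΔP = 169.5 − 196 = -26.50.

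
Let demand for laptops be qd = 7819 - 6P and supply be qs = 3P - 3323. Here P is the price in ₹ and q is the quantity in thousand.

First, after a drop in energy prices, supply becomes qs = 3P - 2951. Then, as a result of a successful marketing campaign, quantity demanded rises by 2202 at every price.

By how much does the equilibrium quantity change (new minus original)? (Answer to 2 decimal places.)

Before the shock: 7819 - 6P = 3P - 3323 ⇒ 11142 = 9P ⇒ P = 1238, q = 391.
With the change applied: demand qd = 10021 - 6P, supply qs = 3P - 2951.
Setting them equal: 10021 - 6P = 3P - 2951 → 12972 = 9P, so P = 4324/3 ≈ 1441.3333 and q = 1373.
Δq = 1373 − 391 = +982.00.

+982.00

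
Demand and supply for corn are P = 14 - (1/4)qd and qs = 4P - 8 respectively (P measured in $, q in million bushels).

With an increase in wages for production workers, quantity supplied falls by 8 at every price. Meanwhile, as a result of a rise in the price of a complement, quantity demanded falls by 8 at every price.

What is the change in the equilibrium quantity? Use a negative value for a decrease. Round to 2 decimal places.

Solve the original market: 56 - 4P = 4P - 8, hence P = 8 and q = 24.
After the shift, demand is qd = 48 - 4P and supply is qs = 4P - 16.
New equilibrium: 48 - 4P = 4P - 16 ⇒ 64 = 8P ⇒ P = 8, q = 16.
Δq = 16 − 24 = -8.00.

-8.00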